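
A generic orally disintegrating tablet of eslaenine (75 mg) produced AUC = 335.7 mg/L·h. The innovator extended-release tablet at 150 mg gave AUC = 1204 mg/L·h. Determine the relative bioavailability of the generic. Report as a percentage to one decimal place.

F_rel = (AUC_test/D_test) / (AUC_ref/D_ref)
      = (335.7/75) / (1204/150)
      = 4.476 / 8.02667 = 0.5576 = 55.76%

F_rel = 55.8%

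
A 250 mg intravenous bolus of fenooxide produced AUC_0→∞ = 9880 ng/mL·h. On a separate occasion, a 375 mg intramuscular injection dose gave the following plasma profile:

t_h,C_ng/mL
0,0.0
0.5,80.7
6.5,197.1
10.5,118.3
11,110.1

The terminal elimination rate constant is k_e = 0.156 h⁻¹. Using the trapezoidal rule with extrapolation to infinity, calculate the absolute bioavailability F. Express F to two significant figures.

F = 0.15

Trapezoidal AUC_0→11 (intramuscular injection):
  [0→0.5]: (0.0+80.7)/2 × 0.5 = 20.175
  [0.5→6.5]: (80.7+197.1)/2 × 6 = 833.4
  [6.5→10.5]: (197.1+118.3)/2 × 4 = 630.8
  [10.5→11]: (118.3+110.1)/2 × 0.5 = 57.1
  Sum = 1541.475 ng/mL·h
Tail: C_last/k_e = 110.1/0.156 = 705.769
AUC_0→∞ (intramuscular injection) = 1541.475 + 705.769 = 2247.244 ng/mL·h
F = (AUC_ev/D_ev)/(AUC_iv/D_iv) = (2247.244/375)/(9880/250) = 5.99265/39.52 = 0.1516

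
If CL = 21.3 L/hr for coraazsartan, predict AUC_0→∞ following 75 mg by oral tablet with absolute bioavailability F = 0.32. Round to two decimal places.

AUC_0→∞ = F × Dose / CL
        = 0.32 × 75 / 21.3 = 1.12676 mg/L·hr

AUC = 1.13 mg/L·hr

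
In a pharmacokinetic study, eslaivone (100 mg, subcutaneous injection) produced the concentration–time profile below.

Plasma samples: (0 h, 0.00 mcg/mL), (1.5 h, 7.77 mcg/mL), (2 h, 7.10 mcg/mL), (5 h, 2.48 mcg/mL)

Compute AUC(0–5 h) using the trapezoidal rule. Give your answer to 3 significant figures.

Trapezoidal AUC_0→5:
  [0→1.5]: (0.00+7.77)/2 × 1.5 = 5.8275
  [1.5→2]: (7.77+7.10)/2 × 0.5 = 3.7175
  [2→5]: (7.10+2.48)/2 × 3 = 14.37
  Sum = 23.915 mcg/mL·h

AUC = 23.9 mcg/mL·h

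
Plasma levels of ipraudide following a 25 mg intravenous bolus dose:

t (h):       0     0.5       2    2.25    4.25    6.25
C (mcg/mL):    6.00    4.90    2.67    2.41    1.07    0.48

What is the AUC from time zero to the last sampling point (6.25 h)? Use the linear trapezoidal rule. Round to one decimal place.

Trapezoidal AUC_0→6.25:
  [0→0.5]: (6.00+4.90)/2 × 0.5 = 2.725
  [0.5→2]: (4.90+2.67)/2 × 1.5 = 5.6775
  [2→2.25]: (2.67+2.41)/2 × 0.25 = 0.635
  [2.25→4.25]: (2.41+1.07)/2 × 2 = 3.48
  [4.25→6.25]: (1.07+0.48)/2 × 2 = 1.55
  Sum = 14.0675 mcg/mL·h

AUC = 14.1 mcg/mL·h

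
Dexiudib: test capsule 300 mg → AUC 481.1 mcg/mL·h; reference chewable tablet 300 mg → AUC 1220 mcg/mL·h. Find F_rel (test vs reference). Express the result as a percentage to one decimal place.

F_rel = 39.4%

F_rel = (AUC_test/D_test) / (AUC_ref/D_ref)
      = (481.1/300) / (1220/300)
      = 1.60367 / 4.06667 = 0.3943 = 39.43%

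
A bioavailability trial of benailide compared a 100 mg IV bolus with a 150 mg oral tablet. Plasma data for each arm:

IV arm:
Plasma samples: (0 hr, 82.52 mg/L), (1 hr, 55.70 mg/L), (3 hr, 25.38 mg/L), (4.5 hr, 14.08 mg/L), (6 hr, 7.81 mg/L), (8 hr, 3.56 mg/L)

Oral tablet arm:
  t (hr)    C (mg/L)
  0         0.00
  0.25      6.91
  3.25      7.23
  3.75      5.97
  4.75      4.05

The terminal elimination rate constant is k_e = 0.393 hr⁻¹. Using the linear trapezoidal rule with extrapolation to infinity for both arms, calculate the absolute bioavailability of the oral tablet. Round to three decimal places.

F = 0.125

Trapezoidal AUC_0→8 (IV):
  [0→1]: (82.52+55.70)/2 × 1 = 69.11
  [1→3]: (55.70+25.38)/2 × 2 = 81.08
  [3→4.5]: (25.38+14.08)/2 × 1.5 = 29.595
  [4.5→6]: (14.08+7.81)/2 × 1.5 = 16.4175
  [6→8]: (7.81+3.56)/2 × 2 = 11.37
  Sum = 207.5725 mg/L·hr
IV tail: 3.56/0.393 = 9.059; AUC_iv,0→∞ = 207.5725 + 9.059 = 216.6315 mg/L·hr
Trapezoidal AUC_0→4.75 (oral tablet):
  [0→0.25]: (0.00+6.91)/2 × 0.25 = 0.86375
  [0.25→3.25]: (6.91+7.23)/2 × 3 = 21.21
  [3.25→3.75]: (7.23+5.97)/2 × 0.5 = 3.3
  [3.75→4.75]: (5.97+4.05)/2 × 1 = 5.01
  Sum = 30.38375 mg/L·hr
oral tablet tail: 4.05/0.393 = 10.305; AUC_ev,0→∞ = 30.38375 + 10.305 = 40.68875 mg/L·hr
F = (AUC_ev/D_ev)/(AUC_iv/D_iv) = (40.68875/150)/(216.6315/100) = 0.271258/2.166315 = 0.1252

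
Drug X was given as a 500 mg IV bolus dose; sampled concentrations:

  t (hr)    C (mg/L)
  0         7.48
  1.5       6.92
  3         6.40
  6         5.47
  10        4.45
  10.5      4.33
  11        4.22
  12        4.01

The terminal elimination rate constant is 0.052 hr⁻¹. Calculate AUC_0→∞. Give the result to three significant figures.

Trapezoidal AUC_0→12:
  [0→1.5]: (7.48+6.92)/2 × 1.5 = 10.8
  [1.5→3]: (6.92+6.40)/2 × 1.5 = 9.99
  [3→6]: (6.40+5.47)/2 × 3 = 17.805
  [6→10]: (5.47+4.45)/2 × 4 = 19.84
  [10→10.5]: (4.45+4.33)/2 × 0.5 = 2.195
  [10.5→11]: (4.33+4.22)/2 × 0.5 = 2.1375
  [11→12]: (4.22+4.01)/2 × 1 = 4.115
  Sum = 66.8825 mg/L·hr
Extrapolated tail: C_last / k_e = 4.01 / 0.052 = 77.115
AUC_0→∞ = 66.8825 + 77.115 = 143.9975 mg/L·hr

AUC = 144 mg/L·hr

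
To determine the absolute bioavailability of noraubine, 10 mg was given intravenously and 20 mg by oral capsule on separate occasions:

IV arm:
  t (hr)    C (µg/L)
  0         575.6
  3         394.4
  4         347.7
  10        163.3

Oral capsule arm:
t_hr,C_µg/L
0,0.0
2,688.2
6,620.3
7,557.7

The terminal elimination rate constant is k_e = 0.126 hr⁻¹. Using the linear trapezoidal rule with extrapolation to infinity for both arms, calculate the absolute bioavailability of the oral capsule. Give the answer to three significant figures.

F = 0.894

Trapezoidal AUC_0→10 (IV):
  [0→3]: (575.6+394.4)/2 × 3 = 1455.0
  [3→4]: (394.4+347.7)/2 × 1 = 371.05
  [4→10]: (347.7+163.3)/2 × 6 = 1533.0
  Sum = 3359.05 µg/L·hr
IV tail: 163.3/0.126 = 1296.032; AUC_iv,0→∞ = 3359.05 + 1296.032 = 4655.082 µg/L·hr
Trapezoidal AUC_0→7 (oral capsule):
  [0→2]: (0.0+688.2)/2 × 2 = 688.2
  [2→6]: (688.2+620.3)/2 × 4 = 2617.0
  [6→7]: (620.3+557.7)/2 × 1 = 589.0
  Sum = 3894.2 µg/L·hr
oral capsule tail: 557.7/0.126 = 4426.190; AUC_ev,0→∞ = 3894.2 + 4426.190 = 8320.39 µg/L·hr
F = (AUC_ev/D_ev)/(AUC_iv/D_iv) = (8320.39/20)/(4655.082/10) = 416.0195/465.5082 = 0.8937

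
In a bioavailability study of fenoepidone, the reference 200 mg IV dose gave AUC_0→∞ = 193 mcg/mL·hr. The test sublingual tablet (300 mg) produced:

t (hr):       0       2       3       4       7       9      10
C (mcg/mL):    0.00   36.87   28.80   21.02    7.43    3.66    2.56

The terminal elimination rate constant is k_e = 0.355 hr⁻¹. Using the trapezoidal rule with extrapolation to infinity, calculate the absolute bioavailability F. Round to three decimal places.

F = 0.548

Trapezoidal AUC_0→10 (sublingual tablet):
  [0→2]: (0.00+36.87)/2 × 2 = 36.87
  [2→3]: (36.87+28.80)/2 × 1 = 32.835
  [3→4]: (28.80+21.02)/2 × 1 = 24.91
  [4→7]: (21.02+7.43)/2 × 3 = 42.675
  [7→9]: (7.43+3.66)/2 × 2 = 11.09
  [9→10]: (3.66+2.56)/2 × 1 = 3.11
  Sum = 151.49 mcg/mL·hr
Tail: C_last/k_e = 2.56/0.355 = 7.211
AUC_0→∞ (sublingual tablet) = 151.49 + 7.211 = 158.701 mcg/mL·hr
F = (AUC_ev/D_ev)/(AUC_iv/D_iv) = (158.701/300)/(193/200) = 0.529003/0.965 = 0.5482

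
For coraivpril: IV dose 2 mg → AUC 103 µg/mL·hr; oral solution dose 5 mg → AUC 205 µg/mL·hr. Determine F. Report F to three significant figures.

F = 0.796

F = (AUC_ev / D_ev) / (AUC_iv / D_iv)
  = (205/5) / (103/2)
  = 41 / 51.5 = 0.7961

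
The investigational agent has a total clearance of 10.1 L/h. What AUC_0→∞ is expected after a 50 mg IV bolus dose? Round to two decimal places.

AUC = 4.95 mg/L·h

AUC_0→∞ = Dose_iv / CL
        = 50 / 10.1 = 4.9505 mg/L·h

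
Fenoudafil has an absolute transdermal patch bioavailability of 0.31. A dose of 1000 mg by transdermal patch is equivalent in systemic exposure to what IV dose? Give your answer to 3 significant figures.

D_iv = 310 mg

Systemic exposure from an extravascular dose = F × D_ev, so the equivalent IV dose is F × D_ev.
D_iv = F × D_ev = 0.31 × 1000 = 310 mg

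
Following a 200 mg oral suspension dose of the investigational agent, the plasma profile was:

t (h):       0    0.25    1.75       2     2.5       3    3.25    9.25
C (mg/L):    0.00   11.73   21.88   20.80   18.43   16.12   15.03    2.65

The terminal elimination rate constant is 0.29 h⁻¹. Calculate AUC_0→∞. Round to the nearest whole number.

Trapezoidal AUC_0→9.25:
  [0→0.25]: (0.00+11.73)/2 × 0.25 = 1.46625
  [0.25→1.75]: (11.73+21.88)/2 × 1.5 = 25.2075
  [1.75→2]: (21.88+20.80)/2 × 0.25 = 5.335
  [2→2.5]: (20.80+18.43)/2 × 0.5 = 9.8075
  [2.5→3]: (18.43+16.12)/2 × 0.5 = 8.6375
  [3→3.25]: (16.12+15.03)/2 × 0.25 = 3.89375
  [3.25→9.25]: (15.03+2.65)/2 × 6 = 53.04
  Sum = 107.3875 mg/L·h
Extrapolated tail: C_last / k_e = 2.65 / 0.29 = 9.138
AUC_0→∞ = 107.3875 + 9.138 = 116.5255 mg/L·h

AUC = 117 mg/L·h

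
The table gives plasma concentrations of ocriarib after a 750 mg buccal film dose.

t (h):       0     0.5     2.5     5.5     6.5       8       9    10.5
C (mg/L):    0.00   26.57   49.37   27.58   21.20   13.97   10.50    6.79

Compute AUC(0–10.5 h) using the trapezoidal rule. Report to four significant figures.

Trapezoidal AUC_0→10.5:
  [0→0.5]: (0.00+26.57)/2 × 0.5 = 6.6425
  [0.5→2.5]: (26.57+49.37)/2 × 2 = 75.94
  [2.5→5.5]: (49.37+27.58)/2 × 3 = 115.425
  [5.5→6.5]: (27.58+21.20)/2 × 1 = 24.39
  [6.5→8]: (21.20+13.97)/2 × 1.5 = 26.3775
  [8→9]: (13.97+10.50)/2 × 1 = 12.235
  [9→10.5]: (10.50+6.79)/2 × 1.5 = 12.9675
  Sum = 273.9775 mg/L·h

AUC = 274.0 mg/L·h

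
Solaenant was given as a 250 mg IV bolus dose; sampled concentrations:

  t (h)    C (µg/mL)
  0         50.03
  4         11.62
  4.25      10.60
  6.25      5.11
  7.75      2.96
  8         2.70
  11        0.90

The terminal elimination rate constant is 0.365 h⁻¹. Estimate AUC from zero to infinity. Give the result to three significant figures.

Trapezoidal AUC_0→11:
  [0→4]: (50.03+11.62)/2 × 4 = 123.3
  [4→4.25]: (11.62+10.60)/2 × 0.25 = 2.7775
  [4.25→6.25]: (10.60+5.11)/2 × 2 = 15.71
  [6.25→7.75]: (5.11+2.96)/2 × 1.5 = 6.0525
  [7.75→8]: (2.96+2.70)/2 × 0.25 = 0.7075
  [8→11]: (2.70+0.90)/2 × 3 = 5.4
  Sum = 153.9475 µg/mL·h
Extrapolated tail: C_last / k_e = 0.90 / 0.365 = 2.466
AUC_0→∞ = 153.9475 + 2.466 = 156.4135 µg/mL·h

AUC = 156 µg/mL·h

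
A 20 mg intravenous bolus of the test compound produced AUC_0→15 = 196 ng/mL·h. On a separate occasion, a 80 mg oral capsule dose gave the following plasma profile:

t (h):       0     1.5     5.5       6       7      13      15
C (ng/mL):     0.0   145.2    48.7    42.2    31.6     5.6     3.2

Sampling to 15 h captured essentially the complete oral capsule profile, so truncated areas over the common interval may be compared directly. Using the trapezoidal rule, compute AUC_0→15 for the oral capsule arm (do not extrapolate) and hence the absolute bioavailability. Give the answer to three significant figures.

Trapezoidal AUC_0→15 (oral capsule):
  [0→1.5]: (0.0+145.2)/2 × 1.5 = 108.9
  [1.5→5.5]: (145.2+48.7)/2 × 4 = 387.8
  [5.5→6]: (48.7+42.2)/2 × 0.5 = 22.725
  [6→7]: (42.2+31.6)/2 × 1 = 36.9
  [7→13]: (31.6+5.6)/2 × 6 = 111.6
  [13→15]: (5.6+3.2)/2 × 2 = 8.8
  Sum = 676.725 ng/mL·h
F = (AUC_ev/D_ev)/(AUC_iv/D_iv) = (676.725/80)/(196/20) = 8.4590625/9.8 = 0.8632

F = 0.863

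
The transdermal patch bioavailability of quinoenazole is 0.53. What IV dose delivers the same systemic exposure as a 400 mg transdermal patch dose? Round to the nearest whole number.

D_iv = 212 mg

Systemic exposure from an extravascular dose = F × D_ev, so the equivalent IV dose is F × D_ev.
D_iv = F × D_ev = 0.53 × 400 = 212 mg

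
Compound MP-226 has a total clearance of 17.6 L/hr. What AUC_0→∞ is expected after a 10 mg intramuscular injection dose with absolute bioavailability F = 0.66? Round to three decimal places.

AUC = 0.375 mg/L·hr

AUC_0→∞ = F × Dose / CL
        = 0.66 × 10 / 17.6 = 0.375 mg/L·hr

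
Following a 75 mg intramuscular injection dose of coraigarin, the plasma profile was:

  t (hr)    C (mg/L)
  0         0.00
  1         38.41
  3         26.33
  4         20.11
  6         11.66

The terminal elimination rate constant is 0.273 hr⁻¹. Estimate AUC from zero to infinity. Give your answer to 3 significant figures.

Trapezoidal AUC_0→6:
  [0→1]: (0.00+38.41)/2 × 1 = 19.205
  [1→3]: (38.41+26.33)/2 × 2 = 64.74
  [3→4]: (26.33+20.11)/2 × 1 = 23.22
  [4→6]: (20.11+11.66)/2 × 2 = 31.77
  Sum = 138.935 mg/L·hr
Extrapolated tail: C_last / k_e = 11.66 / 0.273 = 42.711
AUC_0→∞ = 138.935 + 42.711 = 181.646 mg/L·hr

AUC = 182 mg/L·hr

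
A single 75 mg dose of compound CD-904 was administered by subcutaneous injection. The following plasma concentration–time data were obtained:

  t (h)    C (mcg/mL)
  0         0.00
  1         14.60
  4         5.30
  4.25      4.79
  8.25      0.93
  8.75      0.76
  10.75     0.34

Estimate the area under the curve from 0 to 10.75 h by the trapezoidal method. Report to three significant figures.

Trapezoidal AUC_0→10.75:
  [0→1]: (0.00+14.60)/2 × 1 = 7.3
  [1→4]: (14.60+5.30)/2 × 3 = 29.85
  [4→4.25]: (5.30+4.79)/2 × 0.25 = 1.26125
  [4.25→8.25]: (4.79+0.93)/2 × 4 = 11.44
  [8.25→8.75]: (0.93+0.76)/2 × 0.5 = 0.4225
  [8.75→10.75]: (0.76+0.34)/2 × 2 = 1.1
  Sum = 51.37375 mcg/mL·h

AUC = 51.4 mcg/mL·h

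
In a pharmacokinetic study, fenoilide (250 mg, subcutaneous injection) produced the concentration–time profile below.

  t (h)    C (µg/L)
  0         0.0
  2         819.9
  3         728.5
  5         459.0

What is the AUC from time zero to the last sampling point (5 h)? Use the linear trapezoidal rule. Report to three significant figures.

Trapezoidal AUC_0→5:
  [0→2]: (0.0+819.9)/2 × 2 = 819.9
  [2→3]: (819.9+728.5)/2 × 1 = 774.2
  [3→5]: (728.5+459.0)/2 × 2 = 1187.5
  Sum = 2781.6 µg/L·h

AUC = 2780 µg/L·h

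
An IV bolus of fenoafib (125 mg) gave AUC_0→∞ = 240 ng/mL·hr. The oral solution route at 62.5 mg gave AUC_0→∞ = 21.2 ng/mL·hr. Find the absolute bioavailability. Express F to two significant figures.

F = (AUC_ev / D_ev) / (AUC_iv / D_iv)
  = (21.2/62.5) / (240/125)
  = 0.3392 / 1.92 = 0.1767

F = 0.18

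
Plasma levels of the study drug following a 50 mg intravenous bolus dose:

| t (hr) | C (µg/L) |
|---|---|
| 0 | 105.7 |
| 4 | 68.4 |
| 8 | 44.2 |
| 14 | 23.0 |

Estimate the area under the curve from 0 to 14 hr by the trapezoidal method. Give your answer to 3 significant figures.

Trapezoidal AUC_0→14:
  [0→4]: (105.7+68.4)/2 × 4 = 348.2
  [4→8]: (68.4+44.2)/2 × 4 = 225.2
  [8→14]: (44.2+23.0)/2 × 6 = 201.6
  Sum = 775.0 µg/L·hr

AUC = 775 µg/L·hr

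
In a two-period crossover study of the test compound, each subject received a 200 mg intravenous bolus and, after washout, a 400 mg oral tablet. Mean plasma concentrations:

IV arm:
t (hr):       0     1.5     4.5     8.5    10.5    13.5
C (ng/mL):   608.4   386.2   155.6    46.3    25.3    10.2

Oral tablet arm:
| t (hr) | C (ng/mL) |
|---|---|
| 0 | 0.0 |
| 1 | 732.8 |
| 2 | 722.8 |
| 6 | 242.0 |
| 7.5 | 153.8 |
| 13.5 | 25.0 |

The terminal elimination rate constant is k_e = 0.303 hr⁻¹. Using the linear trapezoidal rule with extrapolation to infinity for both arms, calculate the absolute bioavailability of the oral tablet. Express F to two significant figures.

Trapezoidal AUC_0→13.5 (IV):
  [0→1.5]: (608.4+386.2)/2 × 1.5 = 745.95
  [1.5→4.5]: (386.2+155.6)/2 × 3 = 812.7
  [4.5→8.5]: (155.6+46.3)/2 × 4 = 403.8
  [8.5→10.5]: (46.3+25.3)/2 × 2 = 71.6
  [10.5→13.5]: (25.3+10.2)/2 × 3 = 53.25
  Sum = 2087.3 ng/mL·hr
IV tail: 10.2/0.303 = 33.663; AUC_iv,0→∞ = 2087.3 + 33.663 = 2120.963 ng/mL·hr
Trapezoidal AUC_0→13.5 (oral tablet):
  [0→1]: (0.0+732.8)/2 × 1 = 366.4
  [1→2]: (732.8+722.8)/2 × 1 = 727.8
  [2→6]: (722.8+242.0)/2 × 4 = 1929.6
  [6→7.5]: (242.0+153.8)/2 × 1.5 = 296.85
  [7.5→13.5]: (153.8+25.0)/2 × 6 = 536.4
  Sum = 3857.05 ng/mL·hr
oral tablet tail: 25.0/0.303 = 82.508; AUC_ev,0→∞ = 3857.05 + 82.508 = 3939.558 ng/mL·hr
F = (AUC_ev/D_ev)/(AUC_iv/D_iv) = (3939.558/400)/(2120.963/200) = 9.848895/10.604815 = 0.9287

F = 0.93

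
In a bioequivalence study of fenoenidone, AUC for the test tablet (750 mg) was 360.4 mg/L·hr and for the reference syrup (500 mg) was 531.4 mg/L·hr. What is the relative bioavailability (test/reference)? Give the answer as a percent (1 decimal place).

F_rel = (AUC_test/D_test) / (AUC_ref/D_ref)
      = (360.4/750) / (531.4/500)
      = 0.480533 / 1.0628 = 0.4521 = 45.21%

F_rel = 45.2%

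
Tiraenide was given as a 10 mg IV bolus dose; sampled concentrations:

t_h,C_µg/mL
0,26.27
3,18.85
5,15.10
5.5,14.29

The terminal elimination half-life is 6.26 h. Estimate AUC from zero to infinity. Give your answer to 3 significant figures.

AUC = 238 µg/mL·h

Trapezoidal AUC_0→5.5:
  [0→3]: (26.27+18.85)/2 × 3 = 67.68
  [3→5]: (18.85+15.10)/2 × 2 = 33.95
  [5→5.5]: (15.10+14.29)/2 × 0.5 = 7.3475
  Sum = 108.9775 µg/mL·h
k_e = ln2 / t½ = 0.693147 / 6.26 = 0.1107 h^-1
Extrapolated tail: C_last / k_e = 14.29 / 0.1107 = 129.088
AUC_0→∞ = 108.9775 + 129.088 = 238.0655 µg/mL·h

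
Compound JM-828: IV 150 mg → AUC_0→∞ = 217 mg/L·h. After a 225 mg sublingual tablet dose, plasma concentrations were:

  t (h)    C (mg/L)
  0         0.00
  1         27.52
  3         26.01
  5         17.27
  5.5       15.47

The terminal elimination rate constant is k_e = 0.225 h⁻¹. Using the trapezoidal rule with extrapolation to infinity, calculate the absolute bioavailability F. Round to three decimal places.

F = 0.576

Trapezoidal AUC_0→5.5 (sublingual tablet):
  [0→1]: (0.00+27.52)/2 × 1 = 13.76
  [1→3]: (27.52+26.01)/2 × 2 = 53.53
  [3→5]: (26.01+17.27)/2 × 2 = 43.28
  [5→5.5]: (17.27+15.47)/2 × 0.5 = 8.185
  Sum = 118.755 mg/L·h
Tail: C_last/k_e = 15.47/0.225 = 68.756
AUC_0→∞ (sublingual tablet) = 118.755 + 68.756 = 187.511 mg/L·h
F = (AUC_ev/D_ev)/(AUC_iv/D_iv) = (187.511/225)/(217/150) = 0.833382/1.44667 = 0.5761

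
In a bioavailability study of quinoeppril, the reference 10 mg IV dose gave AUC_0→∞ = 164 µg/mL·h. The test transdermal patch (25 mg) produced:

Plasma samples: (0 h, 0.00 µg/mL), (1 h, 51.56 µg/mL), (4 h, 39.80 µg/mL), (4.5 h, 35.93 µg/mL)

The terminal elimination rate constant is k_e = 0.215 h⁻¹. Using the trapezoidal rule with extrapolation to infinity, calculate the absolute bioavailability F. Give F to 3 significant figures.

F = 0.851

Trapezoidal AUC_0→4.5 (transdermal patch):
  [0→1]: (0.00+51.56)/2 × 1 = 25.78
  [1→4]: (51.56+39.80)/2 × 3 = 137.04
  [4→4.5]: (39.80+35.93)/2 × 0.5 = 18.9325
  Sum = 181.7525 µg/mL·h
Tail: C_last/k_e = 35.93/0.215 = 167.116
AUC_0→∞ (transdermal patch) = 181.7525 + 167.116 = 348.8685 µg/mL·h
F = (AUC_ev/D_ev)/(AUC_iv/D_iv) = (348.8685/25)/(164/10) = 13.95474/16.4 = 0.8509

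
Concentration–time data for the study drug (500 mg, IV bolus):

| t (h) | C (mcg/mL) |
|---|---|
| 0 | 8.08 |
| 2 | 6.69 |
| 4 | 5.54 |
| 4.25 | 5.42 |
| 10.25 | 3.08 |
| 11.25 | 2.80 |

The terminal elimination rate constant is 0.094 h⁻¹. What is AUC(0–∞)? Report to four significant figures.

AUC = 86.60 mcg/mL·h

Trapezoidal AUC_0→11.25:
  [0→2]: (8.08+6.69)/2 × 2 = 14.77
  [2→4]: (6.69+5.54)/2 × 2 = 12.23
  [4→4.25]: (5.54+5.42)/2 × 0.25 = 1.37
  [4.25→10.25]: (5.42+3.08)/2 × 6 = 25.5
  [10.25→11.25]: (3.08+2.80)/2 × 1 = 2.94
  Sum = 56.81 mcg/mL·h
Extrapolated tail: C_last / k_e = 2.80 / 0.094 = 29.787
AUC_0→∞ = 56.81 + 29.787 = 86.597 mcg/mL·h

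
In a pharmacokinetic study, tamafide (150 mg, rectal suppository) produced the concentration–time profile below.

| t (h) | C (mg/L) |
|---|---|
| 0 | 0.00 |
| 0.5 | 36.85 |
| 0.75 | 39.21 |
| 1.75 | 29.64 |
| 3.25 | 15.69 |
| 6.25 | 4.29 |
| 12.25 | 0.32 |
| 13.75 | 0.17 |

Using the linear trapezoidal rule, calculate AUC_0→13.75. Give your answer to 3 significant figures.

AUC = 131 mg/L·h

Trapezoidal AUC_0→13.75:
  [0→0.5]: (0.00+36.85)/2 × 0.5 = 9.2125
  [0.5→0.75]: (36.85+39.21)/2 × 0.25 = 9.5075
  [0.75→1.75]: (39.21+29.64)/2 × 1 = 34.425
  [1.75→3.25]: (29.64+15.69)/2 × 1.5 = 33.9975
  [3.25→6.25]: (15.69+4.29)/2 × 3 = 29.97
  [6.25→12.25]: (4.29+0.32)/2 × 6 = 13.83
  [12.25→13.75]: (0.32+0.17)/2 × 1.5 = 0.3675
  Sum = 131.31 mg/L·h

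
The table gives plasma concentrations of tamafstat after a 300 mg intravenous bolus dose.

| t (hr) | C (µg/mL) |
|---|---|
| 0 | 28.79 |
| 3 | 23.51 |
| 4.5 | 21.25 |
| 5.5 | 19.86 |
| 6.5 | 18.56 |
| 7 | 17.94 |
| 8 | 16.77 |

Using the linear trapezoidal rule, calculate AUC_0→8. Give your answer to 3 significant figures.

AUC = 178 µg/mL·hr

Trapezoidal AUC_0→8:
  [0→3]: (28.79+23.51)/2 × 3 = 78.45
  [3→4.5]: (23.51+21.25)/2 × 1.5 = 33.57
  [4.5→5.5]: (21.25+19.86)/2 × 1 = 20.555
  [5.5→6.5]: (19.86+18.56)/2 × 1 = 19.21
  [6.5→7]: (18.56+17.94)/2 × 0.5 = 9.125
  [7→8]: (17.94+16.77)/2 × 1 = 17.355
  Sum = 178.265 µg/mL·hr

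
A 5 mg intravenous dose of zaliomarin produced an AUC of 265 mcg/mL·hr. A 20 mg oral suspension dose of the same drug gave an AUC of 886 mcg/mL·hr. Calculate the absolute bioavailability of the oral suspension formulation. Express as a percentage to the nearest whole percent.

F = 84%

F = (AUC_ev / D_ev) / (AUC_iv / D_iv)
  = (886/20) / (265/5)
  = 44.3 / 53 = 0.8358
  = 83.58%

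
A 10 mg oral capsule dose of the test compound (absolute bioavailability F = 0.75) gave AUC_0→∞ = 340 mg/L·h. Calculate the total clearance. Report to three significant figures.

CL = F × Dose / AUC_0→∞
   = 0.75 × 10 / 340 = 0.0220588 L/h

CL = 0.0221 L/h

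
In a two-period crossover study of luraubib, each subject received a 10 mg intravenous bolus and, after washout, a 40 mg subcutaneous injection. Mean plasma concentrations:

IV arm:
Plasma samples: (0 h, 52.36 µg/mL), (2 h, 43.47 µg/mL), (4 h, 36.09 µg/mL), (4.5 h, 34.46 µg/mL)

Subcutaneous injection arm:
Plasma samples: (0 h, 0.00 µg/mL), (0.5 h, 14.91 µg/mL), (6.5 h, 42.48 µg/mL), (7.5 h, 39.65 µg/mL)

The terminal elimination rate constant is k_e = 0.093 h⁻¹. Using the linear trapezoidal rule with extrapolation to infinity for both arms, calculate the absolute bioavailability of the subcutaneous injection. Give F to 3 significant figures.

F = 0.285

Trapezoidal AUC_0→4.5 (IV):
  [0→2]: (52.36+43.47)/2 × 2 = 95.83
  [2→4]: (43.47+36.09)/2 × 2 = 79.56
  [4→4.5]: (36.09+34.46)/2 × 0.5 = 17.6375
  Sum = 193.0275 µg/mL·h
IV tail: 34.46/0.093 = 370.538; AUC_iv,0→∞ = 193.0275 + 370.538 = 563.5655 µg/mL·h
Trapezoidal AUC_0→7.5 (subcutaneous injection):
  [0→0.5]: (0.00+14.91)/2 × 0.5 = 3.7275
  [0.5→6.5]: (14.91+42.48)/2 × 6 = 172.17
  [6.5→7.5]: (42.48+39.65)/2 × 1 = 41.065
  Sum = 216.9625 µg/mL·h
subcutaneous injection tail: 39.65/0.093 = 426.344; AUC_ev,0→∞ = 216.9625 + 426.344 = 643.3065 µg/mL·h
F = (AUC_ev/D_ev)/(AUC_iv/D_iv) = (643.3065/40)/(563.5655/10) = 16.0827/56.35655 = 0.2854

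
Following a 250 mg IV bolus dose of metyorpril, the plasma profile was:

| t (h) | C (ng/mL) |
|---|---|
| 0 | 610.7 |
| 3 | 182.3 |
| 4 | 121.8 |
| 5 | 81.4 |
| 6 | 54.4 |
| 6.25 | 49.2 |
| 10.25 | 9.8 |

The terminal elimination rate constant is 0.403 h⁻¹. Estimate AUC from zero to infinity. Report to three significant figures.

Trapezoidal AUC_0→10.25:
  [0→3]: (610.7+182.3)/2 × 3 = 1189.5
  [3→4]: (182.3+121.8)/2 × 1 = 152.05
  [4→5]: (121.8+81.4)/2 × 1 = 101.6
  [5→6]: (81.4+54.4)/2 × 1 = 67.9
  [6→6.25]: (54.4+49.2)/2 × 0.25 = 12.95
  [6.25→10.25]: (49.2+9.8)/2 × 4 = 118.0
  Sum = 1642.0 ng/mL·h
Extrapolated tail: C_last / k_e = 9.8 / 0.403 = 24.318
AUC_0→∞ = 1642.0 + 24.318 = 1666.318 ng/mL·h

AUC = 1670 ng/mL·h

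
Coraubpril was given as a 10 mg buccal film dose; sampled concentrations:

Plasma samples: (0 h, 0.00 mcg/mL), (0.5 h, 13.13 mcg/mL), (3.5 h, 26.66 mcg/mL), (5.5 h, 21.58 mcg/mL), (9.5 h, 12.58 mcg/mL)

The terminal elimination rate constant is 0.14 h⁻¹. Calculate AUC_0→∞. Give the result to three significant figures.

AUC = 269 mcg/mL·h

Trapezoidal AUC_0→9.5:
  [0→0.5]: (0.00+13.13)/2 × 0.5 = 3.2825
  [0.5→3.5]: (13.13+26.66)/2 × 3 = 59.685
  [3.5→5.5]: (26.66+21.58)/2 × 2 = 48.24
  [5.5→9.5]: (21.58+12.58)/2 × 4 = 68.32
  Sum = 179.5275 mcg/mL·h
Extrapolated tail: C_last / k_e = 12.58 / 0.14 = 89.857
AUC_0→∞ = 179.5275 + 89.857 = 269.3845 mcg/mL·h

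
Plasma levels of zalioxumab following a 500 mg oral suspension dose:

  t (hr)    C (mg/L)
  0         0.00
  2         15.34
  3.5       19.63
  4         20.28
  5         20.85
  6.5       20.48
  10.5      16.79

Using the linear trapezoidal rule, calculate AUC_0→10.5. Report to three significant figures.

AUC = 178 mg/L·hr

Trapezoidal AUC_0→10.5:
  [0→2]: (0.00+15.34)/2 × 2 = 15.34
  [2→3.5]: (15.34+19.63)/2 × 1.5 = 26.2275
  [3.5→4]: (19.63+20.28)/2 × 0.5 = 9.9775
  [4→5]: (20.28+20.85)/2 × 1 = 20.565
  [5→6.5]: (20.85+20.48)/2 × 1.5 = 30.9975
  [6.5→10.5]: (20.48+16.79)/2 × 4 = 74.54
  Sum = 177.6475 mg/L·hr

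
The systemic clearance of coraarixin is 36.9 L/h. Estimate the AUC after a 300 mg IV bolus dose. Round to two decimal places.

AUC = 8.13 mg/L·h

AUC_0→∞ = Dose_iv / CL
        = 300 / 36.9 = 8.13008 mg/L·h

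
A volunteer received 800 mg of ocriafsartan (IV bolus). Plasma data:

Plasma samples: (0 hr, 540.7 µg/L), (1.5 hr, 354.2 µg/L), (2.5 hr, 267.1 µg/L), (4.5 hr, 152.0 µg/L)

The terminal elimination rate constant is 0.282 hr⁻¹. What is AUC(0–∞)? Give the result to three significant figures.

Trapezoidal AUC_0→4.5:
  [0→1.5]: (540.7+354.2)/2 × 1.5 = 671.175
  [1.5→2.5]: (354.2+267.1)/2 × 1 = 310.65
  [2.5→4.5]: (267.1+152.0)/2 × 2 = 419.1
  Sum = 1400.925 µg/L·hr
Extrapolated tail: C_last / k_e = 152.0 / 0.282 = 539.007
AUC_0→∞ = 1400.925 + 539.007 = 1939.932 µg/L·hr

AUC = 1940 µg/L·hr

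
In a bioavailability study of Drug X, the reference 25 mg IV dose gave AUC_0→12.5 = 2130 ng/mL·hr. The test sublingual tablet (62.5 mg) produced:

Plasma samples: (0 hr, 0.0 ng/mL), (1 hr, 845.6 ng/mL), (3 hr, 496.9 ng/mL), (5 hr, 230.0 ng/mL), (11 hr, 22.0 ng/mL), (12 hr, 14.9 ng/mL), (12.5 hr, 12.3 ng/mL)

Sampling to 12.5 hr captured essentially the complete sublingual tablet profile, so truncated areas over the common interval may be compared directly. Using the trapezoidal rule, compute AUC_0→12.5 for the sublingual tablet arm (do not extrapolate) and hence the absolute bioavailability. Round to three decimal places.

Trapezoidal AUC_0→12.5 (sublingual tablet):
  [0→1]: (0.0+845.6)/2 × 1 = 422.8
  [1→3]: (845.6+496.9)/2 × 2 = 1342.5
  [3→5]: (496.9+230.0)/2 × 2 = 726.9
  [5→11]: (230.0+22.0)/2 × 6 = 756.0
  [11→12]: (22.0+14.9)/2 × 1 = 18.45
  [12→12.5]: (14.9+12.3)/2 × 0.5 = 6.8
  Sum = 3273.45 ng/mL·hr
F = (AUC_ev/D_ev)/(AUC_iv/D_iv) = (3273.45/62.5)/(2130/25) = 52.3752/85.2 = 0.6147

F = 0.615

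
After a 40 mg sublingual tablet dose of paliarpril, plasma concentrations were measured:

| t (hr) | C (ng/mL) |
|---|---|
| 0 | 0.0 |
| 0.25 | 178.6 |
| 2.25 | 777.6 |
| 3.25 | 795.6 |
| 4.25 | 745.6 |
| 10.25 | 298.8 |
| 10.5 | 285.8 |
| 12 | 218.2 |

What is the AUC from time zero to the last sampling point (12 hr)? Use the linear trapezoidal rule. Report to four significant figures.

Trapezoidal AUC_0→12:
  [0→0.25]: (0.0+178.6)/2 × 0.25 = 22.325
  [0.25→2.25]: (178.6+777.6)/2 × 2 = 956.2
  [2.25→3.25]: (777.6+795.6)/2 × 1 = 786.6
  [3.25→4.25]: (795.6+745.6)/2 × 1 = 770.6
  [4.25→10.25]: (745.6+298.8)/2 × 6 = 3133.2
  [10.25→10.5]: (298.8+285.8)/2 × 0.25 = 73.075
  [10.5→12]: (285.8+218.2)/2 × 1.5 = 378.0
  Sum = 6120.0 ng/mL·hr

AUC = 6120 ng/mL·hr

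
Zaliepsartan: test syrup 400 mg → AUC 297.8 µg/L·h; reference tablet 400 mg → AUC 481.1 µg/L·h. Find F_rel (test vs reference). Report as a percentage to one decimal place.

F_rel = 61.9%

F_rel = (AUC_test/D_test) / (AUC_ref/D_ref)
      = (297.8/400) / (481.1/400)
      = 0.7445 / 1.20275 = 0.6190 = 61.90%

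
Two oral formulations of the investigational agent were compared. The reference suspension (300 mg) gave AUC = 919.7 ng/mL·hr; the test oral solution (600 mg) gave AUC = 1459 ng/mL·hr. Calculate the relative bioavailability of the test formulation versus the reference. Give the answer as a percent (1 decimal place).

F_rel = (AUC_test/D_test) / (AUC_ref/D_ref)
      = (1459/600) / (919.7/300)
      = 2.43167 / 3.06567 = 0.7932 = 79.32%

F_rel = 79.3%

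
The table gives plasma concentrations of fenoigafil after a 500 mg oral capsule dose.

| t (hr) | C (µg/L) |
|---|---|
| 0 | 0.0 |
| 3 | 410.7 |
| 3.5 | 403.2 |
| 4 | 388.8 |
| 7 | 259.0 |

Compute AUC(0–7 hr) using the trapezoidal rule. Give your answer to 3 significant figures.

AUC = 1990 µg/L·hr

Trapezoidal AUC_0→7:
  [0→3]: (0.0+410.7)/2 × 3 = 616.05
  [3→3.5]: (410.7+403.2)/2 × 0.5 = 203.475
  [3.5→4]: (403.2+388.8)/2 × 0.5 = 198.0
  [4→7]: (388.8+259.0)/2 × 3 = 971.7
  Sum = 1989.225 µg/L·hr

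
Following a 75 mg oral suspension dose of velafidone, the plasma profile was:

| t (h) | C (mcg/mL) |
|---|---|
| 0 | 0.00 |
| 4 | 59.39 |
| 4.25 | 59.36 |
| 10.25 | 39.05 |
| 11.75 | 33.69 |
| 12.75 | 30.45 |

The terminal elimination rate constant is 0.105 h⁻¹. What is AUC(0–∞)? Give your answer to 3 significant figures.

AUC = 805 mcg/mL·h

Trapezoidal AUC_0→12.75:
  [0→4]: (0.00+59.39)/2 × 4 = 118.78
  [4→4.25]: (59.39+59.36)/2 × 0.25 = 14.84375
  [4.25→10.25]: (59.36+39.05)/2 × 6 = 295.23
  [10.25→11.75]: (39.05+33.69)/2 × 1.5 = 54.555
  [11.75→12.75]: (33.69+30.45)/2 × 1 = 32.07
  Sum = 515.47875 mcg/mL·h
Extrapolated tail: C_last / k_e = 30.45 / 0.105 = 290.000
AUC_0→∞ = 515.47875 + 290.000 = 805.47875 mcg/mL·h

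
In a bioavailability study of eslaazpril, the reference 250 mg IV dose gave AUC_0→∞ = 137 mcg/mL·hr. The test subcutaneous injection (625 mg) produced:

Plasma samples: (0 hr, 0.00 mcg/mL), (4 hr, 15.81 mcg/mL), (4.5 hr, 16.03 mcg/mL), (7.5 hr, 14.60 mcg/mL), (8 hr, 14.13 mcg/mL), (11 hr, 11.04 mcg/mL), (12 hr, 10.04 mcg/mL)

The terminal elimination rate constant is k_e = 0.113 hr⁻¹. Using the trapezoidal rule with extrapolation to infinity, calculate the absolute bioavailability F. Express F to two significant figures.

Trapezoidal AUC_0→12 (subcutaneous injection):
  [0→4]: (0.00+15.81)/2 × 4 = 31.62
  [4→4.5]: (15.81+16.03)/2 × 0.5 = 7.96
  [4.5→7.5]: (16.03+14.60)/2 × 3 = 45.945
  [7.5→8]: (14.60+14.13)/2 × 0.5 = 7.1825
  [8→11]: (14.13+11.04)/2 × 3 = 37.755
  [11→12]: (11.04+10.04)/2 × 1 = 10.54
  Sum = 141.0025 mcg/mL·hr
Tail: C_last/k_e = 10.04/0.113 = 88.850
AUC_0→∞ (subcutaneous injection) = 141.0025 + 88.850 = 229.8525 mcg/mL·hr
F = (AUC_ev/D_ev)/(AUC_iv/D_iv) = (229.8525/625)/(137/250) = 0.367764/0.548 = 0.6711

F = 0.67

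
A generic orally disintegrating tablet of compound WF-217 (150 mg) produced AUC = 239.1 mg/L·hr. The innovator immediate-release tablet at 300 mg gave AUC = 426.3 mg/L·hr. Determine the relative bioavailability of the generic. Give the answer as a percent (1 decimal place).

F_rel = 112.2%

F_rel = (AUC_test/D_test) / (AUC_ref/D_ref)
      = (239.1/150) / (426.3/300)
      = 1.594 / 1.421 = 1.1217 = 112.17%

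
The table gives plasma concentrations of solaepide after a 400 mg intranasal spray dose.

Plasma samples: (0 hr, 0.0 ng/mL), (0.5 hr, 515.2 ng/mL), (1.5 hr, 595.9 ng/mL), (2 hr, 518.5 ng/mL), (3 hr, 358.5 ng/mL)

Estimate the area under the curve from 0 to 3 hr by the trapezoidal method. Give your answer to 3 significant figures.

AUC = 1400 ng/mL·hr

Trapezoidal AUC_0→3:
  [0→0.5]: (0.0+515.2)/2 × 0.5 = 128.8
  [0.5→1.5]: (515.2+595.9)/2 × 1 = 555.55
  [1.5→2]: (595.9+518.5)/2 × 0.5 = 278.6
  [2→3]: (518.5+358.5)/2 × 1 = 438.5
  Sum = 1401.45 ng/mL·hr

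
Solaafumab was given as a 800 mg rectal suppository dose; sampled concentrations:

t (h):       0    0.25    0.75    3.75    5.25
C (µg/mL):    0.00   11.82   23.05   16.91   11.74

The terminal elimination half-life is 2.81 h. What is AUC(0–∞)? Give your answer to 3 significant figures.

AUC = 139 µg/mL·h

Trapezoidal AUC_0→5.25:
  [0→0.25]: (0.00+11.82)/2 × 0.25 = 1.4775
  [0.25→0.75]: (11.82+23.05)/2 × 0.5 = 8.7175
  [0.75→3.75]: (23.05+16.91)/2 × 3 = 59.94
  [3.75→5.25]: (16.91+11.74)/2 × 1.5 = 21.4875
  Sum = 91.6225 µg/mL·h
k_e = ln2 / t½ = 0.693147 / 2.81 = 0.2467 h^-1
Extrapolated tail: C_last / k_e = 11.74 / 0.2467 = 47.588
AUC_0→∞ = 91.6225 + 47.588 = 139.2105 µg/mL·h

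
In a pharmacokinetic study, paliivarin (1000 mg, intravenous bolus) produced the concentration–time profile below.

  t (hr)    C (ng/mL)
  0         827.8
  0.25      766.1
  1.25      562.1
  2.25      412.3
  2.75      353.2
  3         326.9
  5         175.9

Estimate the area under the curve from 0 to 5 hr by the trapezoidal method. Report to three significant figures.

AUC = 2130 ng/mL·hr

Trapezoidal AUC_0→5:
  [0→0.25]: (827.8+766.1)/2 × 0.25 = 199.2375
  [0.25→1.25]: (766.1+562.1)/2 × 1 = 664.1
  [1.25→2.25]: (562.1+412.3)/2 × 1 = 487.2
  [2.25→2.75]: (412.3+353.2)/2 × 0.5 = 191.375
  [2.75→3]: (353.2+326.9)/2 × 0.25 = 85.0125
  [3→5]: (326.9+175.9)/2 × 2 = 502.8
  Sum = 2129.725 ng/mL·hr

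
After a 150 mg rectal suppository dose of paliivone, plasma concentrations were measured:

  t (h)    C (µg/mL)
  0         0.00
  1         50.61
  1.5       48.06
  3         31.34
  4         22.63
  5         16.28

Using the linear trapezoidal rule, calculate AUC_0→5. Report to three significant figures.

Trapezoidal AUC_0→5:
  [0→1]: (0.00+50.61)/2 × 1 = 25.305
  [1→1.5]: (50.61+48.06)/2 × 0.5 = 24.6675
  [1.5→3]: (48.06+31.34)/2 × 1.5 = 59.55
  [3→4]: (31.34+22.63)/2 × 1 = 26.985
  [4→5]: (22.63+16.28)/2 × 1 = 19.455
  Sum = 155.9625 µg/mL·h

AUC = 156 µg/mL·h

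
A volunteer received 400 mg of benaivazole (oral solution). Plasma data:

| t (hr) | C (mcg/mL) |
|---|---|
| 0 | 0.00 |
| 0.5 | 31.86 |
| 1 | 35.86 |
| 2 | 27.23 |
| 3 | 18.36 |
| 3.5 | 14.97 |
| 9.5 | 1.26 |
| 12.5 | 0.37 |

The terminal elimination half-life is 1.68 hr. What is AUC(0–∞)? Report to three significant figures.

Trapezoidal AUC_0→12.5:
  [0→0.5]: (0.00+31.86)/2 × 0.5 = 7.965
  [0.5→1]: (31.86+35.86)/2 × 0.5 = 16.93
  [1→2]: (35.86+27.23)/2 × 1 = 31.545
  [2→3]: (27.23+18.36)/2 × 1 = 22.795
  [3→3.5]: (18.36+14.97)/2 × 0.5 = 8.3325
  [3.5→9.5]: (14.97+1.26)/2 × 6 = 48.69
  [9.5→12.5]: (1.26+0.37)/2 × 3 = 2.445
  Sum = 138.7025 mcg/mL·hr
k_e = ln2 / t½ = 0.693147 / 1.68 = 0.4126 hr^-1
Extrapolated tail: C_last / k_e = 0.37 / 0.4126 = 0.897
AUC_0→∞ = 138.7025 + 0.897 = 139.5995 mcg/mL·hr

AUC = 140 mcg/mL·hr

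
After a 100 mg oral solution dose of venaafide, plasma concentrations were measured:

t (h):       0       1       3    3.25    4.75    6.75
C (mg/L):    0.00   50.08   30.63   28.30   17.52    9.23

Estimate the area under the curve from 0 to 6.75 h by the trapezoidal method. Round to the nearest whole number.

AUC = 174 mg/L·h

Trapezoidal AUC_0→6.75:
  [0→1]: (0.00+50.08)/2 × 1 = 25.04
  [1→3]: (50.08+30.63)/2 × 2 = 80.71
  [3→3.25]: (30.63+28.30)/2 × 0.25 = 7.36625
  [3.25→4.75]: (28.30+17.52)/2 × 1.5 = 34.365
  [4.75→6.75]: (17.52+9.23)/2 × 2 = 26.75
  Sum = 174.23125 mg/L·h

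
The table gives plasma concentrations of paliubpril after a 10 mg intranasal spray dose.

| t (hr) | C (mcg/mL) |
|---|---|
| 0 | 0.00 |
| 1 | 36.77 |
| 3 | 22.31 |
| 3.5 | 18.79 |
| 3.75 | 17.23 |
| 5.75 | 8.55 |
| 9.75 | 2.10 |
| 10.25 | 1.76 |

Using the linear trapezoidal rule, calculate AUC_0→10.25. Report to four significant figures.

AUC = 140.3 mcg/mL·hr

Trapezoidal AUC_0→10.25:
  [0→1]: (0.00+36.77)/2 × 1 = 18.385
  [1→3]: (36.77+22.31)/2 × 2 = 59.08
  [3→3.5]: (22.31+18.79)/2 × 0.5 = 10.275
  [3.5→3.75]: (18.79+17.23)/2 × 0.25 = 4.5025
  [3.75→5.75]: (17.23+8.55)/2 × 2 = 25.78
  [5.75→9.75]: (8.55+2.10)/2 × 4 = 21.3
  [9.75→10.25]: (2.10+1.76)/2 × 0.5 = 0.965
  Sum = 140.2875 mcg/mL·hr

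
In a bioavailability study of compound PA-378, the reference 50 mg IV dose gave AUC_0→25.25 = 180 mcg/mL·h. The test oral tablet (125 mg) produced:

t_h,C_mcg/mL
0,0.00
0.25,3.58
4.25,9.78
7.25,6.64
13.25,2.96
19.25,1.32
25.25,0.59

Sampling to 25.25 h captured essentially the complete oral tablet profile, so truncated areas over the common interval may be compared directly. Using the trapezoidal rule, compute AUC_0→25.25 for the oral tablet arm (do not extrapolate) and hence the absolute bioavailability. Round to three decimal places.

Trapezoidal AUC_0→25.25 (oral tablet):
  [0→0.25]: (0.00+3.58)/2 × 0.25 = 0.4475
  [0.25→4.25]: (3.58+9.78)/2 × 4 = 26.72
  [4.25→7.25]: (9.78+6.64)/2 × 3 = 24.63
  [7.25→13.25]: (6.64+2.96)/2 × 6 = 28.8
  [13.25→19.25]: (2.96+1.32)/2 × 6 = 12.84
  [19.25→25.25]: (1.32+0.59)/2 × 6 = 5.73
  Sum = 99.1675 mcg/mL·h
F = (AUC_ev/D_ev)/(AUC_iv/D_iv) = (99.1675/125)/(180/50) = 0.79334/3.6 = 0.2204

F = 0.220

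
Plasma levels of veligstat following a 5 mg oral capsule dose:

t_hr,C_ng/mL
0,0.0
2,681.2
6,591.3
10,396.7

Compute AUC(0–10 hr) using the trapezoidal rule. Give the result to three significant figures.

AUC = 5200 ng/mL·hr

Trapezoidal AUC_0→10:
  [0→2]: (0.0+681.2)/2 × 2 = 681.2
  [2→6]: (681.2+591.3)/2 × 4 = 2545.0
  [6→10]: (591.3+396.7)/2 × 4 = 1976.0
  Sum = 5202.2 ng/mL·hr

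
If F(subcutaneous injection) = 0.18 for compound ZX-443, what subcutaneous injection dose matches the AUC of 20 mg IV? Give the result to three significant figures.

D_subcutaneous = 111 mg

For equal systemic exposure: F × D_ev = D_iv
D_ev = D_iv / F = 20 / 0.18 = 111.111 mg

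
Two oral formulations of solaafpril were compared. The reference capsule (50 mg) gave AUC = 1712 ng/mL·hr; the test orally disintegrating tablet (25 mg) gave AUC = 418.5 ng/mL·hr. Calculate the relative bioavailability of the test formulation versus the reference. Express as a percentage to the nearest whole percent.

F_rel = (AUC_test/D_test) / (AUC_ref/D_ref)
      = (418.5/25) / (1712/50)
      = 16.74 / 34.24 = 0.4889 = 48.89%

F_rel = 49%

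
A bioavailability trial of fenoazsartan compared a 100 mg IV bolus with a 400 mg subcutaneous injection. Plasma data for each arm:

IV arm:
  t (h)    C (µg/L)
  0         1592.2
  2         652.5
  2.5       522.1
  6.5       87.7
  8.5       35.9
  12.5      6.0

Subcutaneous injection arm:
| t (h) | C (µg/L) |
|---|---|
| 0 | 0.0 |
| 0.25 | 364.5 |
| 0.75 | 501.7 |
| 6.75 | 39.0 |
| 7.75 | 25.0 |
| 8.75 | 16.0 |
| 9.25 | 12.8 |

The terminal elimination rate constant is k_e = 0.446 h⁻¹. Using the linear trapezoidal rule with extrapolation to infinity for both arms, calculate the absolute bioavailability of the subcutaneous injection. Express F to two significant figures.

F = 0.12

Trapezoidal AUC_0→12.5 (IV):
  [0→2]: (1592.2+652.5)/2 × 2 = 2244.7
  [2→2.5]: (652.5+522.1)/2 × 0.5 = 293.65
  [2.5→6.5]: (522.1+87.7)/2 × 4 = 1219.6
  [6.5→8.5]: (87.7+35.9)/2 × 2 = 123.6
  [8.5→12.5]: (35.9+6.0)/2 × 4 = 83.8
  Sum = 3965.35 µg/L·h
IV tail: 6.0/0.446 = 13.453; AUC_iv,0→∞ = 3965.35 + 13.453 = 3978.803 µg/L·h
Trapezoidal AUC_0→9.25 (subcutaneous injection):
  [0→0.25]: (0.0+364.5)/2 × 0.25 = 45.5625
  [0.25→0.75]: (364.5+501.7)/2 × 0.5 = 216.55
  [0.75→6.75]: (501.7+39.0)/2 × 6 = 1622.1
  [6.75→7.75]: (39.0+25.0)/2 × 1 = 32.0
  [7.75→8.75]: (25.0+16.0)/2 × 1 = 20.5
  [8.75→9.25]: (16.0+12.8)/2 × 0.5 = 7.2
  Sum = 1943.9125 µg/L·h
subcutaneous injection tail: 12.8/0.446 = 28.700; AUC_ev,0→∞ = 1943.9125 + 28.700 = 1972.6125 µg/L·h
F = (AUC_ev/D_ev)/(AUC_iv/D_iv) = (1972.6125/400)/(3978.803/100) = 4.93153/39.78803 = 0.1239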